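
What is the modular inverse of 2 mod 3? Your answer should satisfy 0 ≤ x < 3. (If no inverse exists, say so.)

2

Apply the Euclidean algorithm to 3 and 2:
3 = 1·2 + 1
2 = 2·1 + 0
The gcd is 1. Working backward:
1 = 3 − 2
Hence 2⁻¹ ≡ -1 ≡ 2 (mod 3).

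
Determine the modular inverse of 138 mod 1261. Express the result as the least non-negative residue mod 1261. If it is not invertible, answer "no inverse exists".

Apply the Euclidean algorithm to 1261 and 138:
1261 = 9*138 + 19
138 = 7*19 + 5
19 = 3*5 + 4
5 = 1*4 + 1
4 = 4*1 + 0
gcd = 1, so the inverse exists. Back-substitute:
1 = 5 − 4
1 = −19 + 4·5
1 = 4·138 − 29·19
1 = −29·1261 + 265·138
So 138·265 ≡ 1 (mod 1261).

265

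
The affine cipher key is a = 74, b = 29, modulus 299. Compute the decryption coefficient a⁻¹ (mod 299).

198

Extended Euclidean algorithm:
299 = 4×74 + 3
74 = 24×3 + 2
3 = 1×2 + 1
2 = 2×1 + 0
gcd = 1, so the inverse exists. Back-substitute:
1 = 3 − 2
1 = −74 + 25·3
1 = 25·299 − 101·74
Hence 74⁻¹ ≡ -101 ≡ 198 (mod 299).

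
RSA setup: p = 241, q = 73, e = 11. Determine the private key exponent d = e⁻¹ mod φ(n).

1571

φ(n) = (p−1)(q−1) = 240·72 = 17280.
Need d with 11·d ≡ 1 (mod 17280). Apply the extended Euclidean algorithm:
17280 = 1570·11 + 10
11 = 1·10 + 1
10 = 10·1 + 0
Back-substitute:
1 = 11 − 10
1 = −17280 + 1571·11
So 11·1571 ≡ 1 (mod 17280), hence d = 1571.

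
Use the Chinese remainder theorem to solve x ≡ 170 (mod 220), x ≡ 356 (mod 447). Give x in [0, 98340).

72770

Write x = 170 + 220·k. Then 220·k ≡ 356 − 170 ≡ 186 (mod 447).
Need 220⁻¹ mod 447. Extended Euclid on (447, 220):
447 = 2·220 + 7
220 = 31·7 + 3
7 = 2·3 + 1
3 = 3·1 + 0
Back-substitute:
1 = 7 − 2·3
1 = −2·220 + 63·7
1 = 63·447 − 128·220
220⁻¹ ≡ 319 (mod 447), so k ≡ 319·186 ≡ 330 (mod 447).
x = 170 + 220·330 = 72770.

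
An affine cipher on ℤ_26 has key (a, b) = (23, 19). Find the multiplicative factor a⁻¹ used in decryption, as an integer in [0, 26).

17

Extended Euclidean algorithm:
26 = 1×23 + 3
23 = 7×3 + 2
3 = 1×2 + 1
2 = 2×1 + 0
Since gcd(23, 26) = 1, back-substitute to write 1 as a combination:
1 = 3 − 2
1 = −23 + 8·3
1 = 8·26 − 9·23
So 23·(-9) ≡ 1 (mod 26), and -9 ≡ 17 (mod 26).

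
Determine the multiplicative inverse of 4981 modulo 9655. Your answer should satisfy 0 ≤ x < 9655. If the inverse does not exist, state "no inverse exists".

6856

Extended Euclidean algorithm:
9655 = 1×4981 + 4674
4981 = 1×4674 + 307
4674 = 15×307 + 69
307 = 4×69 + 31
69 = 2×31 + 7
31 = 4×7 + 3
7 = 2×3 + 1
3 = 3×1 + 0
gcd = 1, so the inverse exists. Back-substitute:
1 = 7 − 2·3
1 = −2·31 + 9·7
1 = 9·69 − 20·31
1 = −20·307 + 89·69
1 = 89·4674 − 1355·307
1 = −1355·4981 + 1444·4674
1 = 1444·9655 − 2799·4981
So 4981·(-2799) ≡ 1 (mod 9655), and -2799 ≡ 6856 (mod 9655).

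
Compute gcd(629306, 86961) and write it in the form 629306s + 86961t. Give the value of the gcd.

Repeated division:
629306 = 7×86961 + 20579
86961 = 4×20579 + 4645
20579 = 4×4645 + 1999
4645 = 2×1999 + 647
1999 = 3×647 + 58
647 = 11×58 + 9
58 = 6×9 + 4
9 = 2×4 + 1
4 = 4×1 + 0
gcd(629306, 86961) = 1.
Working backward:
1 = 9 − 2·4
1 = −2·58 + 13·9
1 = 13·647 − 145·58
1 = −145·1999 + 448·647
1 = 448·4645 − 1041·1999
1 = −1041·20579 + 4612·4645
1 = 4612·86961 − 19489·20579
1 = −19489·629306 + 141035·86961
So 1 = (-19489)·629306 + (141035)·86961.

1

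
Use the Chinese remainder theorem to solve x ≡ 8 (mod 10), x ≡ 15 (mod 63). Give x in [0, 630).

Write x = 8 + 10·k. Then 10·k ≡ 15 − 8 ≡ 7 (mod 63).
Need 10⁻¹ mod 63. Extended Euclid on (63, 10):
63 = 6*10 + 3
10 = 3*3 + 1
3 = 3*1 + 0
Back-substitute:
1 = 10 − 3·3
1 = −3·63 + 19·10
10⁻¹ ≡ 19 (mod 63), so k ≡ 19·7 ≡ 7 (mod 63).
x = 8 + 10·7 = 78.

78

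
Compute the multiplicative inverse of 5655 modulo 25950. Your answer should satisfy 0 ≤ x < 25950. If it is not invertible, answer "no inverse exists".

no inverse exists

Compute gcd(5655, 25950):
25950 = 4·5655 + 3330
5655 = 1·3330 + 2325
3330 = 1·2325 + 1005
2325 = 2·1005 + 315
1005 = 3·315 + 60
315 = 5·60 + 15
60 = 4·15 + 0
The gcd is 15, not 1, hence no inverse exists.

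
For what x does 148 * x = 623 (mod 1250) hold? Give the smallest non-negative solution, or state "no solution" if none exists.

gcd(148, 1250):
1250 = 8*148 + 66
148 = 2*66 + 16
66 = 4*16 + 2
16 = 8*2 + 0
gcd = 2, but 2 ∤ 623, so the congruence has no solution.

no solution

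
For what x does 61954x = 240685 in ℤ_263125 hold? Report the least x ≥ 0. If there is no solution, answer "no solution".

First find gcd(61954, 263125):
263125 = 4×61954 + 15309
61954 = 4×15309 + 718
15309 = 21×718 + 231
718 = 3×231 + 25
231 = 9×25 + 6
25 = 4×6 + 1
6 = 6×1 + 0
gcd = 1, so a unique solution mod 263125 exists.
Back-substitute for the Bézout coefficients:
1 = 25 − 4·6
1 = −4·231 + 37·25
1 = 37·718 − 115·231
1 = −115·15309 + 2452·718
1 = 2452·61954 − 9923·15309
1 = −9923·263125 + 42144·61954
So 61954·(42144) ≡ 1 (mod 263125), giving 61954⁻¹ ≡ 42144.
x ≡ 61954⁻¹·240685 ≡ 42144·240685 ≡ 223015 (mod 263125).

223015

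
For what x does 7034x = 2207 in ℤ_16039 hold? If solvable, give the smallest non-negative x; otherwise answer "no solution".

13506

First find gcd(7034, 16039):
16039 = 2*7034 + 1971
7034 = 3*1971 + 1121
1971 = 1*1121 + 850
1121 = 1*850 + 271
850 = 3*271 + 37
271 = 7*37 + 12
37 = 3*12 + 1
12 = 12*1 + 0
gcd = 1, so a unique solution mod 16039 exists.
Back-substitute for the Bézout coefficients:
1 = 37 − 3·12
1 = −3·271 + 22·37
1 = 22·850 − 69·271
1 = −69·1121 + 91·850
1 = 91·1971 − 160·1121
1 = −160·7034 + 571·1971
1 = 571·16039 − 1302·7034
So 7034·(-1302) ≡ 1 (mod 16039), giving 7034⁻¹ ≡ 14737.
x ≡ 7034⁻¹·2207 ≡ 14737·2207 ≡ 13506 (mod 16039).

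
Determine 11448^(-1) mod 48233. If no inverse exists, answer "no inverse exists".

33196

gcd(48233, 11448) by repeated division:
48233 = 4·11448 + 2441
11448 = 4·2441 + 1684
2441 = 1·1684 + 757
1684 = 2·757 + 170
757 = 4·170 + 77
170 = 2·77 + 16
77 = 4·16 + 13
16 = 1·13 + 3
13 = 4·3 + 1
3 = 3·1 + 0
The gcd is 1. Working backward:
1 = 13 − 4·3
1 = −4·16 + 5·13
1 = 5·77 − 24·16
1 = −24·170 + 53·77
1 = 53·757 − 236·170
1 = −236·1684 + 525·757
1 = 525·2441 − 761·1684
1 = −761·11448 + 3569·2441
1 = 3569·48233 − 15037·11448
Hence 11448⁻¹ ≡ -15037 ≡ 33196 (mod 48233).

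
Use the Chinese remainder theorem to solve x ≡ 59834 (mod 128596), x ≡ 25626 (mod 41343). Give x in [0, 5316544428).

519459078

Write x = 59834 + 128596·k. Then 128596·k ≡ 25626 − 59834 ≡ 7135 (mod 41343).
Need 128596⁻¹ mod 41343. Extended Euclid on (41343, 4567):
41343 = 9×4567 + 240
4567 = 19×240 + 7
240 = 34×7 + 2
7 = 3×2 + 1
2 = 2×1 + 0
Back-substitute:
1 = 7 − 3·2
1 = −3·240 + 103·7
1 = 103·4567 − 1960·240
1 = −1960·41343 + 17743·4567
128596⁻¹ ≡ 17743 (mod 41343), so k ≡ 17743·7135 ≡ 4039 (mod 41343).
x = 59834 + 128596·4039 = 519459078.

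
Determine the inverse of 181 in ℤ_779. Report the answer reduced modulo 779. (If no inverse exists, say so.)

Apply the Euclidean algorithm to 779 and 181:
779 = 4*181 + 55
181 = 3*55 + 16
55 = 3*16 + 7
16 = 2*7 + 2
7 = 3*2 + 1
2 = 2*1 + 0
Since gcd(181, 779) = 1, back-substitute to write 1 as a combination:
1 = 7 − 3·2
1 = −3·16 + 7·7
1 = 7·55 − 24·16
1 = −24·181 + 79·55
1 = 79·779 − 340·181
Thus 181·(-340) ≡ 1 (mod 779); reducing, -340 mod 779 = 439.

439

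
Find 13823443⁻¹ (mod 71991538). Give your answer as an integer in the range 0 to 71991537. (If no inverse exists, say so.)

gcd(71991538, 13823443) by repeated division:
71991538 = 5·13823443 + 2874323
13823443 = 4·2874323 + 2326151
2874323 = 1·2326151 + 548172
2326151 = 4·548172 + 133463
548172 = 4·133463 + 14320
133463 = 9·14320 + 4583
14320 = 3·4583 + 571
4583 = 8·571 + 15
571 = 38·15 + 1
15 = 15·1 + 0
gcd = 1, so the inverse exists. Back-substitute:
1 = 571 − 38·15
1 = −38·4583 + 305·571
1 = 305·14320 − 953·4583
1 = −953·133463 + 8882·14320
1 = 8882·548172 − 36481·133463
1 = −36481·2326151 + 154806·548172
1 = 154806·2874323 − 191287·2326151
1 = −191287·13823443 + 919954·2874323
1 = 919954·71991538 − 4791057·13823443
So 13823443·(-4791057) ≡ 1 (mod 71991538), and -4791057 ≡ 67200481 (mod 71991538).

67200481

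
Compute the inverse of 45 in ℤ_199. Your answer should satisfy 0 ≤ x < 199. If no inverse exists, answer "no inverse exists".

115

Apply the Euclidean algorithm to 199 and 45:
199 = 4*45 + 19
45 = 2*19 + 7
19 = 2*7 + 5
7 = 1*5 + 2
5 = 2*2 + 1
2 = 2*1 + 0
gcd = 1, so the inverse exists. Back-substitute:
1 = 5 − 2·2
1 = −2·7 + 3·5
1 = 3·19 − 8·7
1 = −8·45 + 19·19
1 = 19·199 − 84·45
Hence 45⁻¹ ≡ -84 ≡ 115 (mod 199).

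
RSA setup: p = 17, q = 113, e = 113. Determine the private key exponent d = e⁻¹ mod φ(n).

1681

φ(n) = (p−1)(q−1) = 16·112 = 1792.
Need d with 113·d ≡ 1 (mod 1792). Apply the extended Euclidean algorithm:
1792 = 15·113 + 97
113 = 1·97 + 16
97 = 6·16 + 1
16 = 16·1 + 0
Back-substitute:
1 = 97 − 6·16
1 = −6·113 + 7·97
1 = 7·1792 − 111·113
So 113·(-111) ≡ 1 (mod 1792), hence d ≡ -111 ≡ 1681 (mod 1792).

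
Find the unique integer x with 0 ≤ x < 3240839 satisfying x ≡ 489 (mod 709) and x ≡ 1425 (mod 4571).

1930387

Write x = 489 + 709·k. Then 709·k ≡ 1425 − 489 ≡ 936 (mod 4571).
Need 709⁻¹ mod 4571. Extended Euclid on (4571, 709):
4571 = 6·709 + 317
709 = 2·317 + 75
317 = 4·75 + 17
75 = 4·17 + 7
17 = 2·7 + 3
7 = 2·3 + 1
3 = 3·1 + 0
Back-substitute:
1 = 7 − 2·3
1 = −2·17 + 5·7
1 = 5·75 − 22·17
1 = −22·317 + 93·75
1 = 93·709 − 208·317
1 = −208·4571 + 1341·709
709⁻¹ ≡ 1341 (mod 4571), so k ≡ 1341·936 ≡ 2722 (mod 4571).
x = 489 + 709·2722 = 1930387.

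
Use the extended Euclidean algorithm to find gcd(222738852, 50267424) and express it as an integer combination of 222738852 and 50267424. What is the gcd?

12

Euclidean algorithm:
222738852 = 4×50267424 + 21669156
50267424 = 2×21669156 + 6929112
21669156 = 3×6929112 + 881820
6929112 = 7×881820 + 756372
881820 = 1×756372 + 125448
756372 = 6×125448 + 3684
125448 = 34×3684 + 192
3684 = 19×192 + 36
192 = 5×36 + 12
36 = 3×12 + 0
gcd(222738852, 50267424) = 12.
Back-substituting:
12 = 192 − 5·36
12 = −5·3684 + 96·192
12 = 96·125448 − 3269·3684
12 = −3269·756372 + 19710·125448
12 = 19710·881820 − 22979·756372
12 = −22979·6929112 + 180563·881820
12 = 180563·21669156 − 564668·6929112
12 = −564668·50267424 + 1309899·21669156
12 = 1309899·222738852 − 5804264·50267424
So 12 = (1309899)·222738852 + (-5804264)·50267424.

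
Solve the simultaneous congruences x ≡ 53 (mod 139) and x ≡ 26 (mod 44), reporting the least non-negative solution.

2138

Write x = 53 + 139·k. Then 139·k ≡ 26 − 53 ≡ 17 (mod 44).
Need 139⁻¹ mod 44. Extended Euclid on (44, 7):
44 = 6*7 + 2
7 = 3*2 + 1
2 = 2*1 + 0
Back-substitute:
1 = 7 − 3·2
1 = −3·44 + 19·7
139⁻¹ ≡ 19 (mod 44), so k ≡ 19·17 ≡ 15 (mod 44).
x = 53 + 139·15 = 2138.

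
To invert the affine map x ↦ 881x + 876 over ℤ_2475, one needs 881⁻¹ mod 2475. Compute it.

1871

gcd(2475, 881) by repeated division:
2475 = 2·881 + 713
881 = 1·713 + 168
713 = 4·168 + 41
168 = 4·41 + 4
41 = 10·4 + 1
4 = 4·1 + 0
gcd = 1, so the inverse exists. Back-substitute:
1 = 41 − 10·4
1 = −10·168 + 41·41
1 = 41·713 − 174·168
1 = −174·881 + 215·713
1 = 215·2475 − 604·881
Thus 881·(-604) ≡ 1 (mod 2475); reducing, -604 mod 2475 = 1871.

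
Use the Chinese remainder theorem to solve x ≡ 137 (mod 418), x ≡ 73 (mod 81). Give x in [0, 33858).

Write x = 137 + 418·k. Then 418·k ≡ 73 − 137 ≡ 17 (mod 81).
Need 418⁻¹ mod 81. Extended Euclid on (81, 13):
81 = 6×13 + 3
13 = 4×3 + 1
3 = 3×1 + 0
Back-substitute:
1 = 13 − 4·3
1 = −4·81 + 25·13
418⁻¹ ≡ 25 (mod 81), so k ≡ 25·17 ≡ 20 (mod 81).
x = 137 + 418·20 = 8497.

8497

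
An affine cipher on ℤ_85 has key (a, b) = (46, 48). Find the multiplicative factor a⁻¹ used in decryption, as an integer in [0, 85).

61

Extended Euclidean algorithm:
85 = 1·46 + 39
46 = 1·39 + 7
39 = 5·7 + 4
7 = 1·4 + 3
4 = 1·3 + 1
3 = 3·1 + 0
Since gcd(46, 85) = 1, back-substitute to write 1 as a combination:
1 = 4 − 3
1 = −7 + 2·4
1 = 2·39 − 11·7
1 = −11·46 + 13·39
1 = 13·85 − 24·46
Thus 46·(-24) ≡ 1 (mod 85); reducing, -24 mod 85 = 61.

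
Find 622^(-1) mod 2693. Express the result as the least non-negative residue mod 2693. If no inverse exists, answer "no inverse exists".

1156

Extended Euclidean algorithm:
2693 = 4×622 + 205
622 = 3×205 + 7
205 = 29×7 + 2
7 = 3×2 + 1
2 = 2×1 + 0
gcd = 1, so the inverse exists. Back-substitute:
1 = 7 − 3·2
1 = −3·205 + 88·7
1 = 88·622 − 267·205
1 = −267·2693 + 1156·622
So 622·1156 ≡ 1 (mod 2693).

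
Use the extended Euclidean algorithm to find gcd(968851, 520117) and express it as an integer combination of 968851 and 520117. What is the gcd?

Euclidean algorithm:
968851 = 1×520117 + 448734
520117 = 1×448734 + 71383
448734 = 6×71383 + 20436
71383 = 3×20436 + 10075
20436 = 2×10075 + 286
10075 = 35×286 + 65
286 = 4×65 + 26
65 = 2×26 + 13
26 = 2×13 + 0
gcd(968851, 520117) = 13.
Express as a combination:
13 = 65 − 2·26
13 = −2·286 + 9·65
13 = 9·10075 − 317·286
13 = −317·20436 + 643·10075
13 = 643·71383 − 2246·20436
13 = −2246·448734 + 14119·71383
13 = 14119·520117 − 16365·448734
13 = −16365·968851 + 30484·520117
So 13 = (-16365)·968851 + (30484)·520117.

13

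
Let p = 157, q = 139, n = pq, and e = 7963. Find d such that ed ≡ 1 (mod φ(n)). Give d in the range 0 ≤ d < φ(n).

φ(n) = (p−1)(q−1) = 156·138 = 21528.
Need d with 7963·d ≡ 1 (mod 21528). Apply the extended Euclidean algorithm:
21528 = 2×7963 + 5602
7963 = 1×5602 + 2361
5602 = 2×2361 + 880
2361 = 2×880 + 601
880 = 1×601 + 279
601 = 2×279 + 43
279 = 6×43 + 21
43 = 2×21 + 1
21 = 21×1 + 0
Back-substitute:
1 = 43 − 2·21
1 = −2·279 + 13·43
1 = 13·601 − 28·279
1 = −28·880 + 41·601
1 = 41·2361 − 110·880
1 = −110·5602 + 261·2361
1 = 261·7963 − 371·5602
1 = −371·21528 + 1003·7963
So 7963·1003 ≡ 1 (mod 21528), hence d = 1003.

1003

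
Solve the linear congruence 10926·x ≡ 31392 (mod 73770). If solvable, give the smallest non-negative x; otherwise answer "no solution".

First find gcd(10926, 73770):
73770 = 6·10926 + 8214
10926 = 1·8214 + 2712
8214 = 3·2712 + 78
2712 = 34·78 + 60
78 = 1·60 + 18
60 = 3·18 + 6
18 = 3·6 + 0
gcd = 6 and 6 | 31392, so solutions exist. Divide through by 6: 1821x ≡ 5232 (mod 12295).
Now find 1821⁻¹ mod 12295:
12295 = 6×1821 + 1369
1821 = 1×1369 + 452
1369 = 3×452 + 13
452 = 34×13 + 10
13 = 1×10 + 3
10 = 3×3 + 1
3 = 3×1 + 0
Back-substitute:
1 = 10 − 3·3
1 = −3·13 + 4·10
1 = 4·452 − 139·13
1 = −139·1369 + 421·452
1 = 421·1821 − 560·1369
1 = −560·12295 + 3781·1821
So 1821⁻¹ ≡ 3781 (mod 12295).
Then x ≡ 3781·5232 ≡ 11832 (mod 12295); the smallest non-negative solution is x = 11832.

11832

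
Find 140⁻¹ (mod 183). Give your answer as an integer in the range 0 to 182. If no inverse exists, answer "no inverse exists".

Extended Euclidean algorithm:
183 = 1*140 + 43
140 = 3*43 + 11
43 = 3*11 + 10
11 = 1*10 + 1
10 = 10*1 + 0
gcd = 1, so the inverse exists. Back-substitute:
1 = 11 − 10
1 = −43 + 4·11
1 = 4·140 − 13·43
1 = −13·183 + 17·140
So 140·17 ≡ 1 (mod 183).

17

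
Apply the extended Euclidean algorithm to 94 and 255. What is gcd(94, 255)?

1

Repeated division:
255 = 2·94 + 67
94 = 1·67 + 27
67 = 2·27 + 13
27 = 2·13 + 1
13 = 13·1 + 0
gcd(94, 255) = 1.
Back-substituting:
1 = 27 − 2·13
1 = −2·67 + 5·27
1 = 5·94 − 7·67
1 = −7·255 + 19·94
So 1 = (-7)·255 + (19)·94.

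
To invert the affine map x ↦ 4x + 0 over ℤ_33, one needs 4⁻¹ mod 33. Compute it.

Extended Euclidean algorithm:
33 = 8·4 + 1
4 = 4·1 + 0
gcd = 1, so the inverse exists. Back-substitute:
1 = 33 − 8·4
So 4·(-8) ≡ 1 (mod 33), and -8 ≡ 25 (mod 33).

25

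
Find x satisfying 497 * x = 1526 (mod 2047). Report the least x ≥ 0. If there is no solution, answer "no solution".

First find gcd(497, 2047):
2047 = 4·497 + 59
497 = 8·59 + 25
59 = 2·25 + 9
25 = 2·9 + 7
9 = 1·7 + 2
7 = 3·2 + 1
2 = 2·1 + 0
gcd = 1, so a unique solution mod 2047 exists.
Back-substitute for the Bézout coefficients:
1 = 7 − 3·2
1 = −3·9 + 4·7
1 = 4·25 − 11·9
1 = −11·59 + 26·25
1 = 26·497 − 219·59
1 = −219·2047 + 902·497
So 497·(902) ≡ 1 (mod 2047), giving 497⁻¹ ≡ 902.
x ≡ 497⁻¹·1526 ≡ 902·1526 ≡ 868 (mod 2047).

868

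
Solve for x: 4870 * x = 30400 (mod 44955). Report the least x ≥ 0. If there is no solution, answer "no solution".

First find gcd(4870, 44955):
44955 = 9·4870 + 1125
4870 = 4·1125 + 370
1125 = 3·370 + 15
370 = 24·15 + 10
15 = 1·10 + 5
10 = 2·5 + 0
gcd = 5 and 5 | 30400, so solutions exist. Divide through by 5: 974x ≡ 6080 (mod 8991).
Now find 974⁻¹ mod 8991:
8991 = 9·974 + 225
974 = 4·225 + 74
225 = 3·74 + 3
74 = 24·3 + 2
3 = 1·2 + 1
2 = 2·1 + 0
Back-substitute:
1 = 3 − 2
1 = −74 + 25·3
1 = 25·225 − 76·74
1 = −76·974 + 329·225
1 = 329·8991 − 3037·974
So 974·(-3037) ≡ 1 (mod 8991), i.e. 974⁻¹ ≡ 5954.
Then x ≡ 5954·6080 ≡ 2554 (mod 8991); the smallest non-negative solution is x = 2554.

2554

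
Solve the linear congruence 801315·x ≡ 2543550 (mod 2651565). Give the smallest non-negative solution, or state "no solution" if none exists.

116967

First find gcd(801315, 2651565):
2651565 = 3·801315 + 247620
801315 = 3·247620 + 58455
247620 = 4·58455 + 13800
58455 = 4·13800 + 3255
13800 = 4·3255 + 780
3255 = 4·780 + 135
780 = 5·135 + 105
135 = 1·105 + 30
105 = 3·30 + 15
30 = 2·15 + 0
gcd = 15 and 15 | 2543550, so solutions exist. Divide through by 15: 53421x ≡ 169570 (mod 176771).
Now find 53421⁻¹ mod 176771:
176771 = 3·53421 + 16508
53421 = 3·16508 + 3897
16508 = 4·3897 + 920
3897 = 4·920 + 217
920 = 4·217 + 52
217 = 4·52 + 9
52 = 5·9 + 7
9 = 1·7 + 2
7 = 3·2 + 1
2 = 2·1 + 0
Back-substitute:
1 = 7 − 3·2
1 = −3·9 + 4·7
1 = 4·52 − 23·9
1 = −23·217 + 96·52
1 = 96·920 − 407·217
1 = −407·3897 + 1724·920
1 = 1724·16508 − 7303·3897
1 = −7303·53421 + 23633·16508
1 = 23633·176771 − 78202·53421
So 53421·(-78202) ≡ 1 (mod 176771), i.e. 53421⁻¹ ≡ 98569.
Then x ≡ 98569·169570 ≡ 116967 (mod 176771); the smallest non-negative solution is x = 116967.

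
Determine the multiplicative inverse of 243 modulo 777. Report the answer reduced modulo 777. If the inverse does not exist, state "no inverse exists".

Compute gcd(243, 777):
777 = 3×243 + 48
243 = 5×48 + 3
48 = 16×3 + 0
Since gcd = 3 > 1, 243 is not a unit mod 777.

no inverse exists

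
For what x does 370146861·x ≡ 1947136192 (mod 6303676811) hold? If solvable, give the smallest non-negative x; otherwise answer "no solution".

3798618141

First find gcd(370146861, 6303676811):
6303676811 = 17*370146861 + 11180174
370146861 = 33*11180174 + 1201119
11180174 = 9*1201119 + 370103
1201119 = 3*370103 + 90810
370103 = 4*90810 + 6863
90810 = 13*6863 + 1591
6863 = 4*1591 + 499
1591 = 3*499 + 94
499 = 5*94 + 29
94 = 3*29 + 7
29 = 4*7 + 1
7 = 7*1 + 0
gcd = 1, so a unique solution mod 6303676811 exists.
Back-substitute for the Bézout coefficients:
1 = 29 − 4·7
1 = −4·94 + 13·29
1 = 13·499 − 69·94
1 = −69·1591 + 220·499
1 = 220·6863 − 949·1591
1 = −949·90810 + 12557·6863
1 = 12557·370103 − 51177·90810
1 = −51177·1201119 + 166088·370103
1 = 166088·11180174 − 1545969·1201119
1 = −1545969·370146861 + 51183065·11180174
1 = 51183065·6303676811 − 871658074·370146861
So 370146861·(-871658074) ≡ 1 (mod 6303676811), giving 370146861⁻¹ ≡ 5432018737.
x ≡ 370146861⁻¹·1947136192 ≡ 5432018737·1947136192 ≡ 3798618141 (mod 6303676811).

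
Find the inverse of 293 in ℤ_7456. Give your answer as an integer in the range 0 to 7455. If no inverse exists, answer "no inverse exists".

5293

Extended Euclidean algorithm:
7456 = 25·293 + 131
293 = 2·131 + 31
131 = 4·31 + 7
31 = 4·7 + 3
7 = 2·3 + 1
3 = 3·1 + 0
Since gcd(293, 7456) = 1, back-substitute to write 1 as a combination:
1 = 7 − 2·3
1 = −2·31 + 9·7
1 = 9·131 − 38·31
1 = −38·293 + 85·131
1 = 85·7456 − 2163·293
Hence 293⁻¹ ≡ -2163 ≡ 5293 (mod 7456).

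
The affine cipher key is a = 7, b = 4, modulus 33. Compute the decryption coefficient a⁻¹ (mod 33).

Apply the Euclidean algorithm to 33 and 7:
33 = 4·7 + 5
7 = 1·5 + 2
5 = 2·2 + 1
2 = 2·1 + 0
gcd = 1, so the inverse exists. Back-substitute:
1 = 5 − 2·2
1 = −2·7 + 3·5
1 = 3·33 − 14·7
Hence 7⁻¹ ≡ -14 ≡ 19 (mod 33).

19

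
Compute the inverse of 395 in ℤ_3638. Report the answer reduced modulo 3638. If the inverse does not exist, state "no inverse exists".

1271

Run Euclid on (3638, 395):
3638 = 9·395 + 83
395 = 4·83 + 63
83 = 1·63 + 20
63 = 3·20 + 3
20 = 6·3 + 2
3 = 1·2 + 1
2 = 2·1 + 0
gcd = 1, so the inverse exists. Back-substitute:
1 = 3 − 2
1 = −20 + 7·3
1 = 7·63 − 22·20
1 = −22·83 + 29·63
1 = 29·395 − 138·83
1 = −138·3638 + 1271·395
So 395·1271 ≡ 1 (mod 3638).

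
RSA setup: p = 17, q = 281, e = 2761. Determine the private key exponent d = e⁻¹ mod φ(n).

φ(n) = (p−1)(q−1) = 16·280 = 4480.
Need d with 2761·d ≡ 1 (mod 4480). Apply the extended Euclidean algorithm:
4480 = 1×2761 + 1719
2761 = 1×1719 + 1042
1719 = 1×1042 + 677
1042 = 1×677 + 365
677 = 1×365 + 312
365 = 1×312 + 53
312 = 5×53 + 47
53 = 1×47 + 6
47 = 7×6 + 5
6 = 1×5 + 1
5 = 5×1 + 0
Back-substitute:
1 = 6 − 5
1 = −47 + 8·6
1 = 8·53 − 9·47
1 = −9·312 + 53·53
1 = 53·365 − 62·312
1 = −62·677 + 115·365
1 = 115·1042 − 177·677
1 = −177·1719 + 292·1042
1 = 292·2761 − 469·1719
1 = −469·4480 + 761·2761
So 2761·761 ≡ 1 (mod 4480), hence d = 761.

761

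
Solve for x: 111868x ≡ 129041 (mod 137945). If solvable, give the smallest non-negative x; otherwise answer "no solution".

First find gcd(111868, 137945):
137945 = 1·111868 + 26077
111868 = 4·26077 + 7560
26077 = 3·7560 + 3397
7560 = 2·3397 + 766
3397 = 4·766 + 333
766 = 2·333 + 100
333 = 3·100 + 33
100 = 3·33 + 1
33 = 33·1 + 0
gcd = 1, so a unique solution mod 137945 exists.
Back-substitute for the Bézout coefficients:
1 = 100 − 3·33
1 = −3·333 + 10·100
1 = 10·766 − 23·333
1 = −23·3397 + 102·766
1 = 102·7560 − 227·3397
1 = −227·26077 + 783·7560
1 = 783·111868 − 3359·26077
1 = −3359·137945 + 4142·111868
So 111868·(4142) ≡ 1 (mod 137945), giving 111868⁻¹ ≡ 4142.
x ≡ 111868⁻¹·129041 ≡ 4142·129041 ≡ 88892 (mod 137945).

88892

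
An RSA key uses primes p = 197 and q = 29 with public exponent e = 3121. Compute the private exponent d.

4913

φ(n) = (p−1)(q−1) = 196·28 = 5488.
Need d with 3121·d ≡ 1 (mod 5488). Apply the extended Euclidean algorithm:
5488 = 1*3121 + 2367
3121 = 1*2367 + 754
2367 = 3*754 + 105
754 = 7*105 + 19
105 = 5*19 + 10
19 = 1*10 + 9
10 = 1*9 + 1
9 = 9*1 + 0
Back-substitute:
1 = 10 − 9
1 = −19 + 2·10
1 = 2·105 − 11·19
1 = −11·754 + 79·105
1 = 79·2367 − 248·754
1 = −248·3121 + 327·2367
1 = 327·5488 − 575·3121
So 3121·(-575) ≡ 1 (mod 5488), hence d ≡ -575 ≡ 4913 (mod 5488).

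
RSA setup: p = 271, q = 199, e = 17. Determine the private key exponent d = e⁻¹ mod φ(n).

φ(n) = (p−1)(q−1) = 270·198 = 53460.
Need d with 17·d ≡ 1 (mod 53460). Apply the extended Euclidean algorithm:
53460 = 3144·17 + 12
17 = 1·12 + 5
12 = 2·5 + 2
5 = 2·2 + 1
2 = 2·1 + 0
Back-substitute:
1 = 5 − 2·2
1 = −2·12 + 5·5
1 = 5·17 − 7·12
1 = −7·53460 + 22013·17
So 17·22013 ≡ 1 (mod 53460), hence d = 22013.

22013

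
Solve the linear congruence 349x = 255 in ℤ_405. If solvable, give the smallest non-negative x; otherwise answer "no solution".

First find gcd(349, 405):
405 = 1*349 + 56
349 = 6*56 + 13
56 = 4*13 + 4
13 = 3*4 + 1
4 = 4*1 + 0
gcd = 1, so a unique solution mod 405 exists.
Back-substitute for the Bézout coefficients:
1 = 13 − 3·4
1 = −3·56 + 13·13
1 = 13·349 − 81·56
1 = −81·405 + 94·349
So 349·(94) ≡ 1 (mod 405), giving 349⁻¹ ≡ 94.
x ≡ 349⁻¹·255 ≡ 94·255 ≡ 75 (mod 405).

75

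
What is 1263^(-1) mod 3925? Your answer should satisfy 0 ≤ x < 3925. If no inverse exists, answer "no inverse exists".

202

Run Euclid on (3925, 1263):
3925 = 3*1263 + 136
1263 = 9*136 + 39
136 = 3*39 + 19
39 = 2*19 + 1
19 = 19*1 + 0
Since gcd(1263, 3925) = 1, back-substitute to write 1 as a combination:
1 = 39 − 2·19
1 = −2·136 + 7·39
1 = 7·1263 − 65·136
1 = −65·3925 + 202·1263
So 1263·202 ≡ 1 (mod 3925).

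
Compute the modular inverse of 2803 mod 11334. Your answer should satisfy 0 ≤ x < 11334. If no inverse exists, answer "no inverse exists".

7525

gcd(11334, 2803) by repeated division:
11334 = 4·2803 + 122
2803 = 22·122 + 119
122 = 1·119 + 3
119 = 39·3 + 2
3 = 1·2 + 1
2 = 2·1 + 0
The gcd is 1. Working backward:
1 = 3 − 2
1 = −119 + 40·3
1 = 40·122 − 41·119
1 = −41·2803 + 942·122
1 = 942·11334 − 3809·2803
So 2803·(-3809) ≡ 1 (mod 11334), and -3809 ≡ 7525 (mod 11334).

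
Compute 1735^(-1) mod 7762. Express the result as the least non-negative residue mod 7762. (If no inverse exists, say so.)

2559

gcd(7762, 1735) by repeated division:
7762 = 4×1735 + 822
1735 = 2×822 + 91
822 = 9×91 + 3
91 = 30×3 + 1
3 = 3×1 + 0
gcd = 1, so the inverse exists. Back-substitute:
1 = 91 − 30·3
1 = −30·822 + 271·91
1 = 271·1735 − 572·822
1 = −572·7762 + 2559·1735
So 1735·2559 ≡ 1 (mod 7762).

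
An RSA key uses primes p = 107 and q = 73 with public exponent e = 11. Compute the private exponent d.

4163

φ(n) = (p−1)(q−1) = 106·72 = 7632.
Need d with 11·d ≡ 1 (mod 7632). Apply the extended Euclidean algorithm:
7632 = 693×11 + 9
11 = 1×9 + 2
9 = 4×2 + 1
2 = 2×1 + 0
Back-substitute:
1 = 9 − 4·2
1 = −4·11 + 5·9
1 = 5·7632 − 3469·11
So 11·(-3469) ≡ 1 (mod 7632), hence d ≡ -3469 ≡ 4163 (mod 7632).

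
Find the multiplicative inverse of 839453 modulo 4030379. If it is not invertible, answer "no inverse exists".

Extended Euclidean algorithm:
4030379 = 4×839453 + 672567
839453 = 1×672567 + 166886
672567 = 4×166886 + 5023
166886 = 33×5023 + 1127
5023 = 4×1127 + 515
1127 = 2×515 + 97
515 = 5×97 + 30
97 = 3×30 + 7
30 = 4×7 + 2
7 = 3×2 + 1
2 = 2×1 + 0
gcd = 1, so the inverse exists. Back-substitute:
1 = 7 − 3·2
1 = −3·30 + 13·7
1 = 13·97 − 42·30
1 = −42·515 + 223·97
1 = 223·1127 − 488·515
1 = −488·5023 + 2175·1127
1 = 2175·166886 − 72263·5023
1 = −72263·672567 + 291227·166886
1 = 291227·839453 − 363490·672567
1 = −363490·4030379 + 1745187·839453
So 839453·1745187 ≡ 1 (mod 4030379).

1745187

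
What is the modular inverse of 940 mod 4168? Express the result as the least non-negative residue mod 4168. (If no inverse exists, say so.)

Euclidean algorithm on 4168, 940:
4168 = 4·940 + 408
940 = 2·408 + 124
408 = 3·124 + 36
124 = 3·36 + 16
36 = 2·16 + 4
16 = 4·4 + 0
gcd(940, 4168) = 4 ≠ 1, so 940 has no multiplicative inverse modulo 4168.

no inverse exists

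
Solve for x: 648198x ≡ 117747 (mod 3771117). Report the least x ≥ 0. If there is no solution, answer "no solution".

75894

First find gcd(648198, 3771117):
3771117 = 5×648198 + 530127
648198 = 1×530127 + 118071
530127 = 4×118071 + 57843
118071 = 2×57843 + 2385
57843 = 24×2385 + 603
2385 = 3×603 + 576
603 = 1×576 + 27
576 = 21×27 + 9
27 = 3×9 + 0
gcd = 9 and 9 | 117747, so solutions exist. Divide through by 9: 72022x ≡ 13083 (mod 419013).
Now find 72022⁻¹ mod 419013:
419013 = 5×72022 + 58903
72022 = 1×58903 + 13119
58903 = 4×13119 + 6427
13119 = 2×6427 + 265
6427 = 24×265 + 67
265 = 3×67 + 64
67 = 1×64 + 3
64 = 21×3 + 1
3 = 3×1 + 0
Back-substitute:
1 = 64 − 21·3
1 = −21·67 + 22·64
1 = 22·265 − 87·67
1 = −87·6427 + 2110·265
1 = 2110·13119 − 4307·6427
1 = −4307·58903 + 19338·13119
1 = 19338·72022 − 23645·58903
1 = −23645·419013 + 137563·72022
So 72022⁻¹ ≡ 137563 (mod 419013).
Then x ≡ 137563·13083 ≡ 75894 (mod 419013); the smallest non-negative solution is x = 75894.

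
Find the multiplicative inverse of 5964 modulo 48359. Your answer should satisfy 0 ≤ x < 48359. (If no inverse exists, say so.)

42529

Extended Euclidean algorithm:
48359 = 8×5964 + 647
5964 = 9×647 + 141
647 = 4×141 + 83
141 = 1×83 + 58
83 = 1×58 + 25
58 = 2×25 + 8
25 = 3×8 + 1
8 = 8×1 + 0
The gcd is 1. Working backward:
1 = 25 − 3·8
1 = −3·58 + 7·25
1 = 7·83 − 10·58
1 = −10·141 + 17·83
1 = 17·647 − 78·141
1 = −78·5964 + 719·647
1 = 719·48359 − 5830·5964
Thus 5964·(-5830) ≡ 1 (mod 48359); reducing, -5830 mod 48359 = 42529.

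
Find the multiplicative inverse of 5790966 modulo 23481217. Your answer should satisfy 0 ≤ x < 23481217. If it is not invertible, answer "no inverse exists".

Extended Euclidean algorithm:
23481217 = 4×5790966 + 317353
5790966 = 18×317353 + 78612
317353 = 4×78612 + 2905
78612 = 27×2905 + 177
2905 = 16×177 + 73
177 = 2×73 + 31
73 = 2×31 + 11
31 = 2×11 + 9
11 = 1×9 + 2
9 = 4×2 + 1
2 = 2×1 + 0
Since gcd(5790966, 23481217) = 1, back-substitute to write 1 as a combination:
1 = 9 − 4·2
1 = −4·11 + 5·9
1 = 5·31 − 14·11
1 = −14·73 + 33·31
1 = 33·177 − 80·73
1 = −80·2905 + 1313·177
1 = 1313·78612 − 35531·2905
1 = −35531·317353 + 143437·78612
1 = 143437·5790966 − 2617397·317353
1 = −2617397·23481217 + 10613025·5790966
So 5790966·10613025 ≡ 1 (mod 23481217).

10613025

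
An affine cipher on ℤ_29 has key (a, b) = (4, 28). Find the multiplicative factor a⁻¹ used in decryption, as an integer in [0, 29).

22

gcd(29, 4) by repeated division:
29 = 7·4 + 1
4 = 4·1 + 0
gcd = 1, so the inverse exists. Back-substitute:
1 = 29 − 7·4
Thus 4·(-7) ≡ 1 (mod 29); reducing, -7 mod 29 = 22.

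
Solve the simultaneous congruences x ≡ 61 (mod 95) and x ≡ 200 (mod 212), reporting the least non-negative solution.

Write x = 61 + 95·k. Then 95·k ≡ 200 − 61 ≡ 139 (mod 212).
Need 95⁻¹ mod 212. Extended Euclid on (212, 95):
212 = 2·95 + 22
95 = 4·22 + 7
22 = 3·7 + 1
7 = 7·1 + 0
Back-substitute:
1 = 22 − 3·7
1 = −3·95 + 13·22
1 = 13·212 − 29·95
95⁻¹ ≡ 183 (mod 212), so k ≡ 183·139 ≡ 209 (mod 212).
x = 61 + 95·209 = 19916.

19916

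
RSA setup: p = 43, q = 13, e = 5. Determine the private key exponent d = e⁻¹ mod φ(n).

φ(n) = (p−1)(q−1) = 42·12 = 504.
Need d with 5·d ≡ 1 (mod 504). Apply the extended Euclidean algorithm:
504 = 100·5 + 4
5 = 1·4 + 1
4 = 4·1 + 0
Back-substitute:
1 = 5 − 4
1 = −504 + 101·5
So 5·101 ≡ 1 (mod 504), hence d = 101.

101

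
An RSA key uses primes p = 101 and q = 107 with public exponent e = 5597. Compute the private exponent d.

9333

φ(n) = (p−1)(q−1) = 100·106 = 10600.
Need d with 5597·d ≡ 1 (mod 10600). Apply the extended Euclidean algorithm:
10600 = 1·5597 + 5003
5597 = 1·5003 + 594
5003 = 8·594 + 251
594 = 2·251 + 92
251 = 2·92 + 67
92 = 1·67 + 25
67 = 2·25 + 17
25 = 1·17 + 8
17 = 2·8 + 1
8 = 8·1 + 0
Back-substitute:
1 = 17 − 2·8
1 = −2·25 + 3·17
1 = 3·67 − 8·25
1 = −8·92 + 11·67
1 = 11·251 − 30·92
1 = −30·594 + 71·251
1 = 71·5003 − 598·594
1 = −598·5597 + 669·5003
1 = 669·10600 − 1267·5597
So 5597·(-1267) ≡ 1 (mod 10600), hence d ≡ -1267 ≡ 9333 (mod 10600).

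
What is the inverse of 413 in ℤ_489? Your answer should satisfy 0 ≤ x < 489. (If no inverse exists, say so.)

Extended Euclidean algorithm:
489 = 1·413 + 76
413 = 5·76 + 33
76 = 2·33 + 10
33 = 3·10 + 3
10 = 3·3 + 1
3 = 3·1 + 0
gcd = 1, so the inverse exists. Back-substitute:
1 = 10 − 3·3
1 = −3·33 + 10·10
1 = 10·76 − 23·33
1 = −23·413 + 125·76
1 = 125·489 − 148·413
Hence 413⁻¹ ≡ -148 ≡ 341 (mod 489).

341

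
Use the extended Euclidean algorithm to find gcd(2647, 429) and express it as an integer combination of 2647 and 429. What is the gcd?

Apply Euclid's algorithm to 2647 and 429:
2647 = 6*429 + 73
429 = 5*73 + 64
73 = 1*64 + 9
64 = 7*9 + 1
9 = 9*1 + 0
gcd(2647, 429) = 1.
Express as a combination:
1 = 64 − 7·9
1 = −7·73 + 8·64
1 = 8·429 − 47·73
1 = −47·2647 + 290·429
So 1 = (-47)·2647 + (290)·429.

1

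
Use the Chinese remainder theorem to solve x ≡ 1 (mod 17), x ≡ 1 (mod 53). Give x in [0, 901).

Write x = 1 + 17·k. Then 17·k ≡ 1 − 1 ≡ 0 (mod 53).
Need 17⁻¹ mod 53. Extended Euclid on (53, 17):
53 = 3×17 + 2
17 = 8×2 + 1
2 = 2×1 + 0
Back-substitute:
1 = 17 − 8·2
1 = −8·53 + 25·17
17⁻¹ ≡ 25 (mod 53), so k ≡ 25·0 ≡ 0 (mod 53).
x = 1 + 17·0 = 1.

1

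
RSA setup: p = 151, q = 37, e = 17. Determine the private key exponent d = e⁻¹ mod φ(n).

953

φ(n) = (p−1)(q−1) = 150·36 = 5400.
Need d with 17·d ≡ 1 (mod 5400). Apply the extended Euclidean algorithm:
5400 = 317·17 + 11
17 = 1·11 + 6
11 = 1·6 + 5
6 = 1·5 + 1
5 = 5·1 + 0
Back-substitute:
1 = 6 − 5
1 = −11 + 2·6
1 = 2·17 − 3·11
1 = −3·5400 + 953·17
So 17·953 ≡ 1 (mod 5400), hence d = 953.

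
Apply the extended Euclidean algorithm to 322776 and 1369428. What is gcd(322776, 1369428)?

12

Euclidean algorithm:
1369428 = 4×322776 + 78324
322776 = 4×78324 + 9480
78324 = 8×9480 + 2484
9480 = 3×2484 + 2028
2484 = 1×2028 + 456
2028 = 4×456 + 204
456 = 2×204 + 48
204 = 4×48 + 12
48 = 4×12 + 0
gcd(322776, 1369428) = 12.
Back-substituting:
12 = 204 − 4·48
12 = −4·456 + 9·204
12 = 9·2028 − 40·456
12 = −40·2484 + 49·2028
12 = 49·9480 − 187·2484
12 = −187·78324 + 1545·9480
12 = 1545·322776 − 6367·78324
12 = −6367·1369428 + 27013·322776
So 12 = (-6367)·1369428 + (27013)·322776.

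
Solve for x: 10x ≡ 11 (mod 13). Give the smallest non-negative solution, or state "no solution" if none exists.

First find gcd(10, 13):
13 = 1×10 + 3
10 = 3×3 + 1
3 = 3×1 + 0
gcd = 1, so a unique solution mod 13 exists.
Back-substitute for the Bézout coefficients:
1 = 10 − 3·3
1 = −3·13 + 4·10
So 10·(4) ≡ 1 (mod 13), giving 10⁻¹ ≡ 4.
x ≡ 10⁻¹·11 ≡ 4·11 ≡ 5 (mod 13).

5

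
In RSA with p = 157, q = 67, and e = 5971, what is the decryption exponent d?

907

φ(n) = (p−1)(q−1) = 156·66 = 10296.
Need d with 5971·d ≡ 1 (mod 10296). Apply the extended Euclidean algorithm:
10296 = 1·5971 + 4325
5971 = 1·4325 + 1646
4325 = 2·1646 + 1033
1646 = 1·1033 + 613
1033 = 1·613 + 420
613 = 1·420 + 193
420 = 2·193 + 34
193 = 5·34 + 23
34 = 1·23 + 11
23 = 2·11 + 1
11 = 11·1 + 0
Back-substitute:
1 = 23 − 2·11
1 = −2·34 + 3·23
1 = 3·193 − 17·34
1 = −17·420 + 37·193
1 = 37·613 − 54·420
1 = −54·1033 + 91·613
1 = 91·1646 − 145·1033
1 = −145·4325 + 381·1646
1 = 381·5971 − 526·4325
1 = −526·10296 + 907·5971
So 5971·907 ≡ 1 (mod 10296), hence d = 907.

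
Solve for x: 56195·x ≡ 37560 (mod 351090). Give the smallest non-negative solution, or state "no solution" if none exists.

50226

First find gcd(56195, 351090):
351090 = 6·56195 + 13920
56195 = 4·13920 + 515
13920 = 27·515 + 15
515 = 34·15 + 5
15 = 3·5 + 0
gcd = 5 and 5 | 37560, so solutions exist. Divide through by 5: 11239x ≡ 7512 (mod 70218).
Now find 11239⁻¹ mod 70218:
70218 = 6×11239 + 2784
11239 = 4×2784 + 103
2784 = 27×103 + 3
103 = 34×3 + 1
3 = 3×1 + 0
Back-substitute:
1 = 103 − 34·3
1 = −34·2784 + 919·103
1 = 919·11239 − 3710·2784
1 = −3710·70218 + 23179·11239
So 11239⁻¹ ≡ 23179 (mod 70218).
Then x ≡ 23179·7512 ≡ 50226 (mod 70218); the smallest non-negative solution is x = 50226.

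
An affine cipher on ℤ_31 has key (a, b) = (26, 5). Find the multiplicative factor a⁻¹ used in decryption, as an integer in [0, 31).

Apply the Euclidean algorithm to 31 and 26:
31 = 1*26 + 5
26 = 5*5 + 1
5 = 5*1 + 0
The gcd is 1. Working backward:
1 = 26 − 5·5
1 = −5·31 + 6·26
So 26·6 ≡ 1 (mod 31).

6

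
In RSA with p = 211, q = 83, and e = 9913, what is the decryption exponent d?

337

φ(n) = (p−1)(q−1) = 210·82 = 17220.
Need d with 9913·d ≡ 1 (mod 17220). Apply the extended Euclidean algorithm:
17220 = 1*9913 + 7307
9913 = 1*7307 + 2606
7307 = 2*2606 + 2095
2606 = 1*2095 + 511
2095 = 4*511 + 51
511 = 10*51 + 1
51 = 51*1 + 0
Back-substitute:
1 = 511 − 10·51
1 = −10·2095 + 41·511
1 = 41·2606 − 51·2095
1 = −51·7307 + 143·2606
1 = 143·9913 − 194·7307
1 = −194·17220 + 337·9913
So 9913·337 ≡ 1 (mod 17220), hence d = 337.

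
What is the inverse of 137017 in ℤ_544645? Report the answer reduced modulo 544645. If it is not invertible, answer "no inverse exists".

291973

gcd(544645, 137017) by repeated division:
544645 = 3·137017 + 133594
137017 = 1·133594 + 3423
133594 = 39·3423 + 97
3423 = 35·97 + 28
97 = 3·28 + 13
28 = 2·13 + 2
13 = 6·2 + 1
2 = 2·1 + 0
The gcd is 1. Working backward:
1 = 13 − 6·2
1 = −6·28 + 13·13
1 = 13·97 − 45·28
1 = −45·3423 + 1588·97
1 = 1588·133594 − 61977·3423
1 = −61977·137017 + 63565·133594
1 = 63565·544645 − 252672·137017
Hence 137017⁻¹ ≡ -252672 ≡ 291973 (mod 544645).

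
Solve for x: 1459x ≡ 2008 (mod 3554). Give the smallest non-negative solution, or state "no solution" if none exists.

First find gcd(1459, 3554):
3554 = 2·1459 + 636
1459 = 2·636 + 187
636 = 3·187 + 75
187 = 2·75 + 37
75 = 2·37 + 1
37 = 37·1 + 0
gcd = 1, so a unique solution mod 3554 exists.
Back-substitute for the Bézout coefficients:
1 = 75 − 2·37
1 = −2·187 + 5·75
1 = 5·636 − 17·187
1 = −17·1459 + 39·636
1 = 39·3554 − 95·1459
So 1459·(-95) ≡ 1 (mod 3554), giving 1459⁻¹ ≡ 3459.
x ≡ 1459⁻¹·2008 ≡ 3459·2008 ≡ 1156 (mod 3554).

1156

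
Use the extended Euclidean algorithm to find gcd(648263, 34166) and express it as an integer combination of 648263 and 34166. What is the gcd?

Apply Euclid's algorithm to 648263 and 34166:
648263 = 18·34166 + 33275
34166 = 1·33275 + 891
33275 = 37·891 + 308
891 = 2·308 + 275
308 = 1·275 + 33
275 = 8·33 + 11
33 = 3·11 + 0
gcd(648263, 34166) = 11.
Express as a combination:
11 = 275 − 8·33
11 = −8·308 + 9·275
11 = 9·891 − 26·308
11 = −26·33275 + 971·891
11 = 971·34166 − 997·33275
11 = −997·648263 + 18917·34166
So 11 = (-997)·648263 + (18917)·34166.

11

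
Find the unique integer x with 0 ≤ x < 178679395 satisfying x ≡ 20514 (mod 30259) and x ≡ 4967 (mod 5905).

Write x = 20514 + 30259·k. Then 30259·k ≡ 4967 − 20514 ≡ 2168 (mod 5905).
Need 30259⁻¹ mod 5905. Extended Euclid on (5905, 734):
5905 = 8·734 + 33
734 = 22·33 + 8
33 = 4·8 + 1
8 = 8·1 + 0
Back-substitute:
1 = 33 − 4·8
1 = −4·734 + 89·33
1 = 89·5905 − 716·734
30259⁻¹ ≡ 5189 (mod 5905), so k ≡ 5189·2168 ≡ 727 (mod 5905).
x = 20514 + 30259·727 = 22018807.

22018807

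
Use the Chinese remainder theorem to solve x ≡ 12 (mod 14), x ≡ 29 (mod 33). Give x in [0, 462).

194

Write x = 12 + 14·k. Then 14·k ≡ 29 − 12 ≡ 17 (mod 33).
Need 14⁻¹ mod 33. Extended Euclid on (33, 14):
33 = 2·14 + 5
14 = 2·5 + 4
5 = 1·4 + 1
4 = 4·1 + 0
Back-substitute:
1 = 5 − 4
1 = −14 + 3·5
1 = 3·33 − 7·14
14⁻¹ ≡ 26 (mod 33), so k ≡ 26·17 ≡ 13 (mod 33).
x = 12 + 14·13 = 194.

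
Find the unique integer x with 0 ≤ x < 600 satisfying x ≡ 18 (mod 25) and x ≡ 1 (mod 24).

Write x = 18 + 25·k. Then 25·k ≡ 1 − 18 ≡ 7 (mod 24).
Need 25⁻¹ mod 24. Extended Euclid on (24, 1):
24 = 24×1 + 0
25⁻¹ ≡ 1 (mod 24), so k ≡ 1·7 ≡ 7 (mod 24).
x = 18 + 25·7 = 193.

193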